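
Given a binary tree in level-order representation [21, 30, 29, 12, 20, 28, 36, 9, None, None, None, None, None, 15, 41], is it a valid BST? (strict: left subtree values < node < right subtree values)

Level-order array: [21, 30, 29, 12, 20, 28, 36, 9, None, None, None, None, None, 15, 41]
Validate using subtree bounds (lo, hi): at each node, require lo < value < hi,
then recurse left with hi=value and right with lo=value.
Preorder trace (stopping at first violation):
  at node 21 with bounds (-inf, +inf): OK
  at node 30 with bounds (-inf, 21): VIOLATION
Node 30 violates its bound: not (-inf < 30 < 21).
Result: Not a valid BST


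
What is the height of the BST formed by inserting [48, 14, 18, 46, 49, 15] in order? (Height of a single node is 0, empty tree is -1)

Insertion order: [48, 14, 18, 46, 49, 15]
Tree (level-order array): [48, 14, 49, None, 18, None, None, 15, 46]
Compute height bottom-up (empty subtree = -1):
  height(15) = 1 + max(-1, -1) = 0
  height(46) = 1 + max(-1, -1) = 0
  height(18) = 1 + max(0, 0) = 1
  height(14) = 1 + max(-1, 1) = 2
  height(49) = 1 + max(-1, -1) = 0
  height(48) = 1 + max(2, 0) = 3
Height = 3


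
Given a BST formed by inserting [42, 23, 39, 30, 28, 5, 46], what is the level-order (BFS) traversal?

Tree insertion order: [42, 23, 39, 30, 28, 5, 46]
Tree (level-order array): [42, 23, 46, 5, 39, None, None, None, None, 30, None, 28]
BFS from the root, enqueuing left then right child of each popped node:
  queue [42] -> pop 42, enqueue [23, 46], visited so far: [42]
  queue [23, 46] -> pop 23, enqueue [5, 39], visited so far: [42, 23]
  queue [46, 5, 39] -> pop 46, enqueue [none], visited so far: [42, 23, 46]
  queue [5, 39] -> pop 5, enqueue [none], visited so far: [42, 23, 46, 5]
  queue [39] -> pop 39, enqueue [30], visited so far: [42, 23, 46, 5, 39]
  queue [30] -> pop 30, enqueue [28], visited so far: [42, 23, 46, 5, 39, 30]
  queue [28] -> pop 28, enqueue [none], visited so far: [42, 23, 46, 5, 39, 30, 28]
Result: [42, 23, 46, 5, 39, 30, 28]


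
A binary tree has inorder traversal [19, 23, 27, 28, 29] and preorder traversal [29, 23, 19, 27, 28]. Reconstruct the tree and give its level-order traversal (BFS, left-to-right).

Inorder:  [19, 23, 27, 28, 29]
Preorder: [29, 23, 19, 27, 28]
Algorithm: preorder visits root first, so consume preorder in order;
for each root, split the current inorder slice at that value into
left-subtree inorder and right-subtree inorder, then recurse.
Recursive splits:
  root=29; inorder splits into left=[19, 23, 27, 28], right=[]
  root=23; inorder splits into left=[19], right=[27, 28]
  root=19; inorder splits into left=[], right=[]
  root=27; inorder splits into left=[], right=[28]
  root=28; inorder splits into left=[], right=[]
Reconstructed level-order: [29, 23, 19, 27, 28]


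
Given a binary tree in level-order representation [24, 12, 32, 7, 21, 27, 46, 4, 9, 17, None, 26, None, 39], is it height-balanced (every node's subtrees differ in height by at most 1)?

Tree (level-order array): [24, 12, 32, 7, 21, 27, 46, 4, 9, 17, None, 26, None, 39]
Definition: a tree is height-balanced if, at every node, |h(left) - h(right)| <= 1 (empty subtree has height -1).
Bottom-up per-node check:
  node 4: h_left=-1, h_right=-1, diff=0 [OK], height=0
  node 9: h_left=-1, h_right=-1, diff=0 [OK], height=0
  node 7: h_left=0, h_right=0, diff=0 [OK], height=1
  node 17: h_left=-1, h_right=-1, diff=0 [OK], height=0
  node 21: h_left=0, h_right=-1, diff=1 [OK], height=1
  node 12: h_left=1, h_right=1, diff=0 [OK], height=2
  node 26: h_left=-1, h_right=-1, diff=0 [OK], height=0
  node 27: h_left=0, h_right=-1, diff=1 [OK], height=1
  node 39: h_left=-1, h_right=-1, diff=0 [OK], height=0
  node 46: h_left=0, h_right=-1, diff=1 [OK], height=1
  node 32: h_left=1, h_right=1, diff=0 [OK], height=2
  node 24: h_left=2, h_right=2, diff=0 [OK], height=3
All nodes satisfy the balance condition.
Result: Balanced


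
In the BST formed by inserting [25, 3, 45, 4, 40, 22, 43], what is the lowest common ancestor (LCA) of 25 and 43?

Tree insertion order: [25, 3, 45, 4, 40, 22, 43]
Tree (level-order array): [25, 3, 45, None, 4, 40, None, None, 22, None, 43]
In a BST, the LCA of p=25, q=43 is the first node v on the
root-to-leaf path with p <= v <= q (go left if both < v, right if both > v).
Walk from root:
  at 25: 25 <= 25 <= 43, this is the LCA
LCA = 25


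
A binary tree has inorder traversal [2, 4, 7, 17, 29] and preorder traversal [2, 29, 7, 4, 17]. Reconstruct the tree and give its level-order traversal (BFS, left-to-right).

Inorder:  [2, 4, 7, 17, 29]
Preorder: [2, 29, 7, 4, 17]
Algorithm: preorder visits root first, so consume preorder in order;
for each root, split the current inorder slice at that value into
left-subtree inorder and right-subtree inorder, then recurse.
Recursive splits:
  root=2; inorder splits into left=[], right=[4, 7, 17, 29]
  root=29; inorder splits into left=[4, 7, 17], right=[]
  root=7; inorder splits into left=[4], right=[17]
  root=4; inorder splits into left=[], right=[]
  root=17; inorder splits into left=[], right=[]
Reconstructed level-order: [2, 29, 7, 4, 17]


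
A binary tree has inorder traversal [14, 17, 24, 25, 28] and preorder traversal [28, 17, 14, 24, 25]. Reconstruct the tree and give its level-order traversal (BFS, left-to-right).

Inorder:  [14, 17, 24, 25, 28]
Preorder: [28, 17, 14, 24, 25]
Algorithm: preorder visits root first, so consume preorder in order;
for each root, split the current inorder slice at that value into
left-subtree inorder and right-subtree inorder, then recurse.
Recursive splits:
  root=28; inorder splits into left=[14, 17, 24, 25], right=[]
  root=17; inorder splits into left=[14], right=[24, 25]
  root=14; inorder splits into left=[], right=[]
  root=24; inorder splits into left=[], right=[25]
  root=25; inorder splits into left=[], right=[]
Reconstructed level-order: [28, 17, 14, 24, 25]


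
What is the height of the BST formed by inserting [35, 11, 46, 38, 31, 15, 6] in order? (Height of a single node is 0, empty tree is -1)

Insertion order: [35, 11, 46, 38, 31, 15, 6]
Tree (level-order array): [35, 11, 46, 6, 31, 38, None, None, None, 15]
Compute height bottom-up (empty subtree = -1):
  height(6) = 1 + max(-1, -1) = 0
  height(15) = 1 + max(-1, -1) = 0
  height(31) = 1 + max(0, -1) = 1
  height(11) = 1 + max(0, 1) = 2
  height(38) = 1 + max(-1, -1) = 0
  height(46) = 1 + max(0, -1) = 1
  height(35) = 1 + max(2, 1) = 3
Height = 3


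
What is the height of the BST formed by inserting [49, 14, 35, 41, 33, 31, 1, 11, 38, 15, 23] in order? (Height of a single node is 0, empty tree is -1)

Insertion order: [49, 14, 35, 41, 33, 31, 1, 11, 38, 15, 23]
Tree (level-order array): [49, 14, None, 1, 35, None, 11, 33, 41, None, None, 31, None, 38, None, 15, None, None, None, None, 23]
Compute height bottom-up (empty subtree = -1):
  height(11) = 1 + max(-1, -1) = 0
  height(1) = 1 + max(-1, 0) = 1
  height(23) = 1 + max(-1, -1) = 0
  height(15) = 1 + max(-1, 0) = 1
  height(31) = 1 + max(1, -1) = 2
  height(33) = 1 + max(2, -1) = 3
  height(38) = 1 + max(-1, -1) = 0
  height(41) = 1 + max(0, -1) = 1
  height(35) = 1 + max(3, 1) = 4
  height(14) = 1 + max(1, 4) = 5
  height(49) = 1 + max(5, -1) = 6
Height = 6


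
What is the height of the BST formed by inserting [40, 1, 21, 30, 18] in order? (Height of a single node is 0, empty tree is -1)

Insertion order: [40, 1, 21, 30, 18]
Tree (level-order array): [40, 1, None, None, 21, 18, 30]
Compute height bottom-up (empty subtree = -1):
  height(18) = 1 + max(-1, -1) = 0
  height(30) = 1 + max(-1, -1) = 0
  height(21) = 1 + max(0, 0) = 1
  height(1) = 1 + max(-1, 1) = 2
  height(40) = 1 + max(2, -1) = 3
Height = 3


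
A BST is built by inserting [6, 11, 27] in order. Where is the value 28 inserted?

Starting tree (level order): [6, None, 11, None, 27]
Insertion path: 6 -> 11 -> 27
Result: insert 28 as right child of 27
Final tree (level order): [6, None, 11, None, 27, None, 28]


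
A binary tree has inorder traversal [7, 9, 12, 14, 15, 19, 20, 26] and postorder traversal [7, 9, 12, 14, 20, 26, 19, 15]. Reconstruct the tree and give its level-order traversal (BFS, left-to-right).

Inorder:   [7, 9, 12, 14, 15, 19, 20, 26]
Postorder: [7, 9, 12, 14, 20, 26, 19, 15]
Algorithm: postorder visits root last, so walk postorder right-to-left;
each value is the root of the current inorder slice — split it at that
value, recurse on the right subtree first, then the left.
Recursive splits:
  root=15; inorder splits into left=[7, 9, 12, 14], right=[19, 20, 26]
  root=19; inorder splits into left=[], right=[20, 26]
  root=26; inorder splits into left=[20], right=[]
  root=20; inorder splits into left=[], right=[]
  root=14; inorder splits into left=[7, 9, 12], right=[]
  root=12; inorder splits into left=[7, 9], right=[]
  root=9; inorder splits into left=[7], right=[]
  root=7; inorder splits into left=[], right=[]
Reconstructed level-order: [15, 14, 19, 12, 26, 9, 20, 7]


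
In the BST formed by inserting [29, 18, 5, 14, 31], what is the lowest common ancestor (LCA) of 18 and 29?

Tree insertion order: [29, 18, 5, 14, 31]
Tree (level-order array): [29, 18, 31, 5, None, None, None, None, 14]
In a BST, the LCA of p=18, q=29 is the first node v on the
root-to-leaf path with p <= v <= q (go left if both < v, right if both > v).
Walk from root:
  at 29: 18 <= 29 <= 29, this is the LCA
LCA = 29


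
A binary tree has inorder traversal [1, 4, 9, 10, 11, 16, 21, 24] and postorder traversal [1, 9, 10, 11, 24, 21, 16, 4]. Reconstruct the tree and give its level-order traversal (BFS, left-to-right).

Inorder:   [1, 4, 9, 10, 11, 16, 21, 24]
Postorder: [1, 9, 10, 11, 24, 21, 16, 4]
Algorithm: postorder visits root last, so walk postorder right-to-left;
each value is the root of the current inorder slice — split it at that
value, recurse on the right subtree first, then the left.
Recursive splits:
  root=4; inorder splits into left=[1], right=[9, 10, 11, 16, 21, 24]
  root=16; inorder splits into left=[9, 10, 11], right=[21, 24]
  root=21; inorder splits into left=[], right=[24]
  root=24; inorder splits into left=[], right=[]
  root=11; inorder splits into left=[9, 10], right=[]
  root=10; inorder splits into left=[9], right=[]
  root=9; inorder splits into left=[], right=[]
  root=1; inorder splits into left=[], right=[]
Reconstructed level-order: [4, 1, 16, 11, 21, 10, 24, 9]


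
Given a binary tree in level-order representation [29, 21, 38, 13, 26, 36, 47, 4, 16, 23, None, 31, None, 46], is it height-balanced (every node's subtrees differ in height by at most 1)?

Tree (level-order array): [29, 21, 38, 13, 26, 36, 47, 4, 16, 23, None, 31, None, 46]
Definition: a tree is height-balanced if, at every node, |h(left) - h(right)| <= 1 (empty subtree has height -1).
Bottom-up per-node check:
  node 4: h_left=-1, h_right=-1, diff=0 [OK], height=0
  node 16: h_left=-1, h_right=-1, diff=0 [OK], height=0
  node 13: h_left=0, h_right=0, diff=0 [OK], height=1
  node 23: h_left=-1, h_right=-1, diff=0 [OK], height=0
  node 26: h_left=0, h_right=-1, diff=1 [OK], height=1
  node 21: h_left=1, h_right=1, diff=0 [OK], height=2
  node 31: h_left=-1, h_right=-1, diff=0 [OK], height=0
  node 36: h_left=0, h_right=-1, diff=1 [OK], height=1
  node 46: h_left=-1, h_right=-1, diff=0 [OK], height=0
  node 47: h_left=0, h_right=-1, diff=1 [OK], height=1
  node 38: h_left=1, h_right=1, diff=0 [OK], height=2
  node 29: h_left=2, h_right=2, diff=0 [OK], height=3
All nodes satisfy the balance condition.
Result: Balanced


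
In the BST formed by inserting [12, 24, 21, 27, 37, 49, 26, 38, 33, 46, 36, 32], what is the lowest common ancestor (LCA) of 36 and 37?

Tree insertion order: [12, 24, 21, 27, 37, 49, 26, 38, 33, 46, 36, 32]
Tree (level-order array): [12, None, 24, 21, 27, None, None, 26, 37, None, None, 33, 49, 32, 36, 38, None, None, None, None, None, None, 46]
In a BST, the LCA of p=36, q=37 is the first node v on the
root-to-leaf path with p <= v <= q (go left if both < v, right if both > v).
Walk from root:
  at 12: both 36 and 37 > 12, go right
  at 24: both 36 and 37 > 24, go right
  at 27: both 36 and 37 > 27, go right
  at 37: 36 <= 37 <= 37, this is the LCA
LCA = 37


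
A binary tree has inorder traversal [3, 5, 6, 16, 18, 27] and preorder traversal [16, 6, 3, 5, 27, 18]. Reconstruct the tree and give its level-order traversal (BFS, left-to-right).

Inorder:  [3, 5, 6, 16, 18, 27]
Preorder: [16, 6, 3, 5, 27, 18]
Algorithm: preorder visits root first, so consume preorder in order;
for each root, split the current inorder slice at that value into
left-subtree inorder and right-subtree inorder, then recurse.
Recursive splits:
  root=16; inorder splits into left=[3, 5, 6], right=[18, 27]
  root=6; inorder splits into left=[3, 5], right=[]
  root=3; inorder splits into left=[], right=[5]
  root=5; inorder splits into left=[], right=[]
  root=27; inorder splits into left=[18], right=[]
  root=18; inorder splits into left=[], right=[]
Reconstructed level-order: [16, 6, 27, 3, 18, 5]


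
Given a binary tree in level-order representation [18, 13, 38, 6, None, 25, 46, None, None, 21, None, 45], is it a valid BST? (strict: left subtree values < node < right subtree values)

Level-order array: [18, 13, 38, 6, None, 25, 46, None, None, 21, None, 45]
Validate using subtree bounds (lo, hi): at each node, require lo < value < hi,
then recurse left with hi=value and right with lo=value.
Preorder trace (stopping at first violation):
  at node 18 with bounds (-inf, +inf): OK
  at node 13 with bounds (-inf, 18): OK
  at node 6 with bounds (-inf, 13): OK
  at node 38 with bounds (18, +inf): OK
  at node 25 with bounds (18, 38): OK
  at node 21 with bounds (18, 25): OK
  at node 46 with bounds (38, +inf): OK
  at node 45 with bounds (38, 46): OK
No violation found at any node.
Result: Valid BST


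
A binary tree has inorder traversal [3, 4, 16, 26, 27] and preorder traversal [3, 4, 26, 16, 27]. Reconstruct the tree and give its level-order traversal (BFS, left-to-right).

Inorder:  [3, 4, 16, 26, 27]
Preorder: [3, 4, 26, 16, 27]
Algorithm: preorder visits root first, so consume preorder in order;
for each root, split the current inorder slice at that value into
left-subtree inorder and right-subtree inorder, then recurse.
Recursive splits:
  root=3; inorder splits into left=[], right=[4, 16, 26, 27]
  root=4; inorder splits into left=[], right=[16, 26, 27]
  root=26; inorder splits into left=[16], right=[27]
  root=16; inorder splits into left=[], right=[]
  root=27; inorder splits into left=[], right=[]
Reconstructed level-order: [3, 4, 26, 16, 27]


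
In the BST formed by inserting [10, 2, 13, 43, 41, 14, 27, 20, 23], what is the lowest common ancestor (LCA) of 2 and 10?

Tree insertion order: [10, 2, 13, 43, 41, 14, 27, 20, 23]
Tree (level-order array): [10, 2, 13, None, None, None, 43, 41, None, 14, None, None, 27, 20, None, None, 23]
In a BST, the LCA of p=2, q=10 is the first node v on the
root-to-leaf path with p <= v <= q (go left if both < v, right if both > v).
Walk from root:
  at 10: 2 <= 10 <= 10, this is the LCA
LCA = 10


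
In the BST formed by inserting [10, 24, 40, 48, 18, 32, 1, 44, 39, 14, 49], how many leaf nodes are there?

Tree built from: [10, 24, 40, 48, 18, 32, 1, 44, 39, 14, 49]
Tree (level-order array): [10, 1, 24, None, None, 18, 40, 14, None, 32, 48, None, None, None, 39, 44, 49]
Rule: A leaf has 0 children.
Per-node child counts:
  node 10: 2 child(ren)
  node 1: 0 child(ren)
  node 24: 2 child(ren)
  node 18: 1 child(ren)
  node 14: 0 child(ren)
  node 40: 2 child(ren)
  node 32: 1 child(ren)
  node 39: 0 child(ren)
  node 48: 2 child(ren)
  node 44: 0 child(ren)
  node 49: 0 child(ren)
Matching nodes: [1, 14, 39, 44, 49]
Count of leaf nodes: 5


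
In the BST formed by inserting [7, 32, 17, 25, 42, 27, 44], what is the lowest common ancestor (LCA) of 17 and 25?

Tree insertion order: [7, 32, 17, 25, 42, 27, 44]
Tree (level-order array): [7, None, 32, 17, 42, None, 25, None, 44, None, 27]
In a BST, the LCA of p=17, q=25 is the first node v on the
root-to-leaf path with p <= v <= q (go left if both < v, right if both > v).
Walk from root:
  at 7: both 17 and 25 > 7, go right
  at 32: both 17 and 25 < 32, go left
  at 17: 17 <= 17 <= 25, this is the LCA
LCA = 17


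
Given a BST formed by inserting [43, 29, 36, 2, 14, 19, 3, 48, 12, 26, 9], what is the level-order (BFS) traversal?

Tree insertion order: [43, 29, 36, 2, 14, 19, 3, 48, 12, 26, 9]
Tree (level-order array): [43, 29, 48, 2, 36, None, None, None, 14, None, None, 3, 19, None, 12, None, 26, 9]
BFS from the root, enqueuing left then right child of each popped node:
  queue [43] -> pop 43, enqueue [29, 48], visited so far: [43]
  queue [29, 48] -> pop 29, enqueue [2, 36], visited so far: [43, 29]
  queue [48, 2, 36] -> pop 48, enqueue [none], visited so far: [43, 29, 48]
  queue [2, 36] -> pop 2, enqueue [14], visited so far: [43, 29, 48, 2]
  queue [36, 14] -> pop 36, enqueue [none], visited so far: [43, 29, 48, 2, 36]
  queue [14] -> pop 14, enqueue [3, 19], visited so far: [43, 29, 48, 2, 36, 14]
  queue [3, 19] -> pop 3, enqueue [12], visited so far: [43, 29, 48, 2, 36, 14, 3]
  queue [19, 12] -> pop 19, enqueue [26], visited so far: [43, 29, 48, 2, 36, 14, 3, 19]
  queue [12, 26] -> pop 12, enqueue [9], visited so far: [43, 29, 48, 2, 36, 14, 3, 19, 12]
  queue [26, 9] -> pop 26, enqueue [none], visited so far: [43, 29, 48, 2, 36, 14, 3, 19, 12, 26]
  queue [9] -> pop 9, enqueue [none], visited so far: [43, 29, 48, 2, 36, 14, 3, 19, 12, 26, 9]
Result: [43, 29, 48, 2, 36, 14, 3, 19, 12, 26, 9]


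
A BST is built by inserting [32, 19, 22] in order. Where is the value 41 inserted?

Starting tree (level order): [32, 19, None, None, 22]
Insertion path: 32
Result: insert 41 as right child of 32
Final tree (level order): [32, 19, 41, None, 22]


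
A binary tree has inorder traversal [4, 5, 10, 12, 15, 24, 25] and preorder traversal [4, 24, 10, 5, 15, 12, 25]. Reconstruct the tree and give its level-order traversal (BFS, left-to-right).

Inorder:  [4, 5, 10, 12, 15, 24, 25]
Preorder: [4, 24, 10, 5, 15, 12, 25]
Algorithm: preorder visits root first, so consume preorder in order;
for each root, split the current inorder slice at that value into
left-subtree inorder and right-subtree inorder, then recurse.
Recursive splits:
  root=4; inorder splits into left=[], right=[5, 10, 12, 15, 24, 25]
  root=24; inorder splits into left=[5, 10, 12, 15], right=[25]
  root=10; inorder splits into left=[5], right=[12, 15]
  root=5; inorder splits into left=[], right=[]
  root=15; inorder splits into left=[12], right=[]
  root=12; inorder splits into left=[], right=[]
  root=25; inorder splits into left=[], right=[]
Reconstructed level-order: [4, 24, 10, 25, 5, 15, 12]


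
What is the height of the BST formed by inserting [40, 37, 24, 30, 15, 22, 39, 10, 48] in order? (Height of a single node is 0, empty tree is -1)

Insertion order: [40, 37, 24, 30, 15, 22, 39, 10, 48]
Tree (level-order array): [40, 37, 48, 24, 39, None, None, 15, 30, None, None, 10, 22]
Compute height bottom-up (empty subtree = -1):
  height(10) = 1 + max(-1, -1) = 0
  height(22) = 1 + max(-1, -1) = 0
  height(15) = 1 + max(0, 0) = 1
  height(30) = 1 + max(-1, -1) = 0
  height(24) = 1 + max(1, 0) = 2
  height(39) = 1 + max(-1, -1) = 0
  height(37) = 1 + max(2, 0) = 3
  height(48) = 1 + max(-1, -1) = 0
  height(40) = 1 + max(3, 0) = 4
Height = 4


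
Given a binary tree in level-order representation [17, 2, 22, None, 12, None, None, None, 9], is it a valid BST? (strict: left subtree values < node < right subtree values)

Level-order array: [17, 2, 22, None, 12, None, None, None, 9]
Validate using subtree bounds (lo, hi): at each node, require lo < value < hi,
then recurse left with hi=value and right with lo=value.
Preorder trace (stopping at first violation):
  at node 17 with bounds (-inf, +inf): OK
  at node 2 with bounds (-inf, 17): OK
  at node 12 with bounds (2, 17): OK
  at node 9 with bounds (12, 17): VIOLATION
Node 9 violates its bound: not (12 < 9 < 17).
Result: Not a valid BST


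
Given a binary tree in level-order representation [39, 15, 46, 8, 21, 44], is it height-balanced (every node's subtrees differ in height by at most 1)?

Tree (level-order array): [39, 15, 46, 8, 21, 44]
Definition: a tree is height-balanced if, at every node, |h(left) - h(right)| <= 1 (empty subtree has height -1).
Bottom-up per-node check:
  node 8: h_left=-1, h_right=-1, diff=0 [OK], height=0
  node 21: h_left=-1, h_right=-1, diff=0 [OK], height=0
  node 15: h_left=0, h_right=0, diff=0 [OK], height=1
  node 44: h_left=-1, h_right=-1, diff=0 [OK], height=0
  node 46: h_left=0, h_right=-1, diff=1 [OK], height=1
  node 39: h_left=1, h_right=1, diff=0 [OK], height=2
All nodes satisfy the balance condition.
Result: Balanced


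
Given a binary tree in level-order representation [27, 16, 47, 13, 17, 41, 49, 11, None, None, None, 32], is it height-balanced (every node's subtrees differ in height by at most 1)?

Tree (level-order array): [27, 16, 47, 13, 17, 41, 49, 11, None, None, None, 32]
Definition: a tree is height-balanced if, at every node, |h(left) - h(right)| <= 1 (empty subtree has height -1).
Bottom-up per-node check:
  node 11: h_left=-1, h_right=-1, diff=0 [OK], height=0
  node 13: h_left=0, h_right=-1, diff=1 [OK], height=1
  node 17: h_left=-1, h_right=-1, diff=0 [OK], height=0
  node 16: h_left=1, h_right=0, diff=1 [OK], height=2
  node 32: h_left=-1, h_right=-1, diff=0 [OK], height=0
  node 41: h_left=0, h_right=-1, diff=1 [OK], height=1
  node 49: h_left=-1, h_right=-1, diff=0 [OK], height=0
  node 47: h_left=1, h_right=0, diff=1 [OK], height=2
  node 27: h_left=2, h_right=2, diff=0 [OK], height=3
All nodes satisfy the balance condition.
Result: Balanced


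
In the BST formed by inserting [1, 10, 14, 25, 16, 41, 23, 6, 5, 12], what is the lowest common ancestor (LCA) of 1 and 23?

Tree insertion order: [1, 10, 14, 25, 16, 41, 23, 6, 5, 12]
Tree (level-order array): [1, None, 10, 6, 14, 5, None, 12, 25, None, None, None, None, 16, 41, None, 23]
In a BST, the LCA of p=1, q=23 is the first node v on the
root-to-leaf path with p <= v <= q (go left if both < v, right if both > v).
Walk from root:
  at 1: 1 <= 1 <= 23, this is the LCA
LCA = 1


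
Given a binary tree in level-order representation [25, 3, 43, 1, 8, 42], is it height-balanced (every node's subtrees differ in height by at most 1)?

Tree (level-order array): [25, 3, 43, 1, 8, 42]
Definition: a tree is height-balanced if, at every node, |h(left) - h(right)| <= 1 (empty subtree has height -1).
Bottom-up per-node check:
  node 1: h_left=-1, h_right=-1, diff=0 [OK], height=0
  node 8: h_left=-1, h_right=-1, diff=0 [OK], height=0
  node 3: h_left=0, h_right=0, diff=0 [OK], height=1
  node 42: h_left=-1, h_right=-1, diff=0 [OK], height=0
  node 43: h_left=0, h_right=-1, diff=1 [OK], height=1
  node 25: h_left=1, h_right=1, diff=0 [OK], height=2
All nodes satisfy the balance condition.
Result: Balanced


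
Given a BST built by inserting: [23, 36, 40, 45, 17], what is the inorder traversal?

Tree insertion order: [23, 36, 40, 45, 17]
Tree (level-order array): [23, 17, 36, None, None, None, 40, None, 45]
Inorder traversal: [17, 23, 36, 40, 45]


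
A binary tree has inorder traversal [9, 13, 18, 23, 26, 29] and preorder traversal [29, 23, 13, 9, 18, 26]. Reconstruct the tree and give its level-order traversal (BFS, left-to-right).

Inorder:  [9, 13, 18, 23, 26, 29]
Preorder: [29, 23, 13, 9, 18, 26]
Algorithm: preorder visits root first, so consume preorder in order;
for each root, split the current inorder slice at that value into
left-subtree inorder and right-subtree inorder, then recurse.
Recursive splits:
  root=29; inorder splits into left=[9, 13, 18, 23, 26], right=[]
  root=23; inorder splits into left=[9, 13, 18], right=[26]
  root=13; inorder splits into left=[9], right=[18]
  root=9; inorder splits into left=[], right=[]
  root=18; inorder splits into left=[], right=[]
  root=26; inorder splits into left=[], right=[]
Reconstructed level-order: [29, 23, 13, 26, 9, 18]


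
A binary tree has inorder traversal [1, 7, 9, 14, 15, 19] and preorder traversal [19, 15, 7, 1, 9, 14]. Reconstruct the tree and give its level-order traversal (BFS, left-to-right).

Inorder:  [1, 7, 9, 14, 15, 19]
Preorder: [19, 15, 7, 1, 9, 14]
Algorithm: preorder visits root first, so consume preorder in order;
for each root, split the current inorder slice at that value into
left-subtree inorder and right-subtree inorder, then recurse.
Recursive splits:
  root=19; inorder splits into left=[1, 7, 9, 14, 15], right=[]
  root=15; inorder splits into left=[1, 7, 9, 14], right=[]
  root=7; inorder splits into left=[1], right=[9, 14]
  root=1; inorder splits into left=[], right=[]
  root=9; inorder splits into left=[], right=[14]
  root=14; inorder splits into left=[], right=[]
Reconstructed level-order: [19, 15, 7, 1, 9, 14]


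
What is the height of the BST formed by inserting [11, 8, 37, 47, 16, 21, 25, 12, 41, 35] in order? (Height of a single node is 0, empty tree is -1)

Insertion order: [11, 8, 37, 47, 16, 21, 25, 12, 41, 35]
Tree (level-order array): [11, 8, 37, None, None, 16, 47, 12, 21, 41, None, None, None, None, 25, None, None, None, 35]
Compute height bottom-up (empty subtree = -1):
  height(8) = 1 + max(-1, -1) = 0
  height(12) = 1 + max(-1, -1) = 0
  height(35) = 1 + max(-1, -1) = 0
  height(25) = 1 + max(-1, 0) = 1
  height(21) = 1 + max(-1, 1) = 2
  height(16) = 1 + max(0, 2) = 3
  height(41) = 1 + max(-1, -1) = 0
  height(47) = 1 + max(0, -1) = 1
  height(37) = 1 + max(3, 1) = 4
  height(11) = 1 + max(0, 4) = 5
Height = 5


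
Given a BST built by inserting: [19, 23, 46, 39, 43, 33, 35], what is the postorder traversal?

Tree insertion order: [19, 23, 46, 39, 43, 33, 35]
Tree (level-order array): [19, None, 23, None, 46, 39, None, 33, 43, None, 35]
Postorder traversal: [35, 33, 43, 39, 46, 23, 19]


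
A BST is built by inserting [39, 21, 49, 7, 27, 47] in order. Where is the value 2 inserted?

Starting tree (level order): [39, 21, 49, 7, 27, 47]
Insertion path: 39 -> 21 -> 7
Result: insert 2 as left child of 7
Final tree (level order): [39, 21, 49, 7, 27, 47, None, 2]


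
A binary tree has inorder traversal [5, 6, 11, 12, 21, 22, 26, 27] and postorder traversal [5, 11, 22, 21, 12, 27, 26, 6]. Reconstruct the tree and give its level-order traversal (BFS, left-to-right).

Inorder:   [5, 6, 11, 12, 21, 22, 26, 27]
Postorder: [5, 11, 22, 21, 12, 27, 26, 6]
Algorithm: postorder visits root last, so walk postorder right-to-left;
each value is the root of the current inorder slice — split it at that
value, recurse on the right subtree first, then the left.
Recursive splits:
  root=6; inorder splits into left=[5], right=[11, 12, 21, 22, 26, 27]
  root=26; inorder splits into left=[11, 12, 21, 22], right=[27]
  root=27; inorder splits into left=[], right=[]
  root=12; inorder splits into left=[11], right=[21, 22]
  root=21; inorder splits into left=[], right=[22]
  root=22; inorder splits into left=[], right=[]
  root=11; inorder splits into left=[], right=[]
  root=5; inorder splits into left=[], right=[]
Reconstructed level-order: [6, 5, 26, 12, 27, 11, 21, 22]


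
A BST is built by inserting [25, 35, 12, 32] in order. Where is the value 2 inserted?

Starting tree (level order): [25, 12, 35, None, None, 32]
Insertion path: 25 -> 12
Result: insert 2 as left child of 12
Final tree (level order): [25, 12, 35, 2, None, 32]


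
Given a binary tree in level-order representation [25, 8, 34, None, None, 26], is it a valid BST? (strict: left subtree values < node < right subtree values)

Level-order array: [25, 8, 34, None, None, 26]
Validate using subtree bounds (lo, hi): at each node, require lo < value < hi,
then recurse left with hi=value and right with lo=value.
Preorder trace (stopping at first violation):
  at node 25 with bounds (-inf, +inf): OK
  at node 8 with bounds (-inf, 25): OK
  at node 34 with bounds (25, +inf): OK
  at node 26 with bounds (25, 34): OK
No violation found at any node.
Result: Valid BST


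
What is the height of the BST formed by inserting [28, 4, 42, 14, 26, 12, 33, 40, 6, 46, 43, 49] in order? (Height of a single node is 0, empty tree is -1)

Insertion order: [28, 4, 42, 14, 26, 12, 33, 40, 6, 46, 43, 49]
Tree (level-order array): [28, 4, 42, None, 14, 33, 46, 12, 26, None, 40, 43, 49, 6]
Compute height bottom-up (empty subtree = -1):
  height(6) = 1 + max(-1, -1) = 0
  height(12) = 1 + max(0, -1) = 1
  height(26) = 1 + max(-1, -1) = 0
  height(14) = 1 + max(1, 0) = 2
  height(4) = 1 + max(-1, 2) = 3
  height(40) = 1 + max(-1, -1) = 0
  height(33) = 1 + max(-1, 0) = 1
  height(43) = 1 + max(-1, -1) = 0
  height(49) = 1 + max(-1, -1) = 0
  height(46) = 1 + max(0, 0) = 1
  height(42) = 1 + max(1, 1) = 2
  height(28) = 1 + max(3, 2) = 4
Height = 4


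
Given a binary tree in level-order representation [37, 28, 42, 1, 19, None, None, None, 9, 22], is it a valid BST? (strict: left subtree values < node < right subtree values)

Level-order array: [37, 28, 42, 1, 19, None, None, None, 9, 22]
Validate using subtree bounds (lo, hi): at each node, require lo < value < hi,
then recurse left with hi=value and right with lo=value.
Preorder trace (stopping at first violation):
  at node 37 with bounds (-inf, +inf): OK
  at node 28 with bounds (-inf, 37): OK
  at node 1 with bounds (-inf, 28): OK
  at node 9 with bounds (1, 28): OK
  at node 19 with bounds (28, 37): VIOLATION
Node 19 violates its bound: not (28 < 19 < 37).
Result: Not a valid BST


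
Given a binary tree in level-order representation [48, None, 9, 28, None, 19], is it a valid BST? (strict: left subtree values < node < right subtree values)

Level-order array: [48, None, 9, 28, None, 19]
Validate using subtree bounds (lo, hi): at each node, require lo < value < hi,
then recurse left with hi=value and right with lo=value.
Preorder trace (stopping at first violation):
  at node 48 with bounds (-inf, +inf): OK
  at node 9 with bounds (48, +inf): VIOLATION
Node 9 violates its bound: not (48 < 9 < +inf).
Result: Not a valid BST


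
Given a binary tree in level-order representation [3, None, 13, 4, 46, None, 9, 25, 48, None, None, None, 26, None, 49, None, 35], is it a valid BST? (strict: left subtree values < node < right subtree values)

Level-order array: [3, None, 13, 4, 46, None, 9, 25, 48, None, None, None, 26, None, 49, None, 35]
Validate using subtree bounds (lo, hi): at each node, require lo < value < hi,
then recurse left with hi=value and right with lo=value.
Preorder trace (stopping at first violation):
  at node 3 with bounds (-inf, +inf): OK
  at node 13 with bounds (3, +inf): OK
  at node 4 with bounds (3, 13): OK
  at node 9 with bounds (4, 13): OK
  at node 46 with bounds (13, +inf): OK
  at node 25 with bounds (13, 46): OK
  at node 26 with bounds (25, 46): OK
  at node 35 with bounds (26, 46): OK
  at node 48 with bounds (46, +inf): OK
  at node 49 with bounds (48, +inf): OK
No violation found at any node.
Result: Valid BST


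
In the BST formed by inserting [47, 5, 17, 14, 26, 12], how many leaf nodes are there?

Tree built from: [47, 5, 17, 14, 26, 12]
Tree (level-order array): [47, 5, None, None, 17, 14, 26, 12]
Rule: A leaf has 0 children.
Per-node child counts:
  node 47: 1 child(ren)
  node 5: 1 child(ren)
  node 17: 2 child(ren)
  node 14: 1 child(ren)
  node 12: 0 child(ren)
  node 26: 0 child(ren)
Matching nodes: [12, 26]
Count of leaf nodes: 2


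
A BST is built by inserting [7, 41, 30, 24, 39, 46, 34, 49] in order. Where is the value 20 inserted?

Starting tree (level order): [7, None, 41, 30, 46, 24, 39, None, 49, None, None, 34]
Insertion path: 7 -> 41 -> 30 -> 24
Result: insert 20 as left child of 24
Final tree (level order): [7, None, 41, 30, 46, 24, 39, None, 49, 20, None, 34]


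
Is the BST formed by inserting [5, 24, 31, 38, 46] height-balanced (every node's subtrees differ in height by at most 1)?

Tree (level-order array): [5, None, 24, None, 31, None, 38, None, 46]
Definition: a tree is height-balanced if, at every node, |h(left) - h(right)| <= 1 (empty subtree has height -1).
Bottom-up per-node check:
  node 46: h_left=-1, h_right=-1, diff=0 [OK], height=0
  node 38: h_left=-1, h_right=0, diff=1 [OK], height=1
  node 31: h_left=-1, h_right=1, diff=2 [FAIL (|-1-1|=2 > 1)], height=2
  node 24: h_left=-1, h_right=2, diff=3 [FAIL (|-1-2|=3 > 1)], height=3
  node 5: h_left=-1, h_right=3, diff=4 [FAIL (|-1-3|=4 > 1)], height=4
Node 31 violates the condition: |-1 - 1| = 2 > 1.
Result: Not balanced


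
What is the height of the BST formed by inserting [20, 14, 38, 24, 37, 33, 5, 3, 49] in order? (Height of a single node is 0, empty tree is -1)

Insertion order: [20, 14, 38, 24, 37, 33, 5, 3, 49]
Tree (level-order array): [20, 14, 38, 5, None, 24, 49, 3, None, None, 37, None, None, None, None, 33]
Compute height bottom-up (empty subtree = -1):
  height(3) = 1 + max(-1, -1) = 0
  height(5) = 1 + max(0, -1) = 1
  height(14) = 1 + max(1, -1) = 2
  height(33) = 1 + max(-1, -1) = 0
  height(37) = 1 + max(0, -1) = 1
  height(24) = 1 + max(-1, 1) = 2
  height(49) = 1 + max(-1, -1) = 0
  height(38) = 1 + max(2, 0) = 3
  height(20) = 1 + max(2, 3) = 4
Height = 4


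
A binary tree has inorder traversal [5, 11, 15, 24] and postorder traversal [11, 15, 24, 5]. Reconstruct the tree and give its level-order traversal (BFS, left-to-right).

Inorder:   [5, 11, 15, 24]
Postorder: [11, 15, 24, 5]
Algorithm: postorder visits root last, so walk postorder right-to-left;
each value is the root of the current inorder slice — split it at that
value, recurse on the right subtree first, then the left.
Recursive splits:
  root=5; inorder splits into left=[], right=[11, 15, 24]
  root=24; inorder splits into left=[11, 15], right=[]
  root=15; inorder splits into left=[11], right=[]
  root=11; inorder splits into left=[], right=[]
Reconstructed level-order: [5, 24, 15, 11]


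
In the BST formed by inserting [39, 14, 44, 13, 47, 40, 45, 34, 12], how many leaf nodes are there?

Tree built from: [39, 14, 44, 13, 47, 40, 45, 34, 12]
Tree (level-order array): [39, 14, 44, 13, 34, 40, 47, 12, None, None, None, None, None, 45]
Rule: A leaf has 0 children.
Per-node child counts:
  node 39: 2 child(ren)
  node 14: 2 child(ren)
  node 13: 1 child(ren)
  node 12: 0 child(ren)
  node 34: 0 child(ren)
  node 44: 2 child(ren)
  node 40: 0 child(ren)
  node 47: 1 child(ren)
  node 45: 0 child(ren)
Matching nodes: [12, 34, 40, 45]
Count of leaf nodes: 4


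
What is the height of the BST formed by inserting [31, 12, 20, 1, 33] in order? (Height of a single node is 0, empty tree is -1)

Insertion order: [31, 12, 20, 1, 33]
Tree (level-order array): [31, 12, 33, 1, 20]
Compute height bottom-up (empty subtree = -1):
  height(1) = 1 + max(-1, -1) = 0
  height(20) = 1 + max(-1, -1) = 0
  height(12) = 1 + max(0, 0) = 1
  height(33) = 1 + max(-1, -1) = 0
  height(31) = 1 + max(1, 0) = 2
Height = 2


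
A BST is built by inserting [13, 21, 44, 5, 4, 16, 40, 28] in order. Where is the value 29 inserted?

Starting tree (level order): [13, 5, 21, 4, None, 16, 44, None, None, None, None, 40, None, 28]
Insertion path: 13 -> 21 -> 44 -> 40 -> 28
Result: insert 29 as right child of 28
Final tree (level order): [13, 5, 21, 4, None, 16, 44, None, None, None, None, 40, None, 28, None, None, 29]


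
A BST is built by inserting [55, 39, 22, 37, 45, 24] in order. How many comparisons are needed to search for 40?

Search path for 40: 55 -> 39 -> 45
Found: False
Comparisons: 3


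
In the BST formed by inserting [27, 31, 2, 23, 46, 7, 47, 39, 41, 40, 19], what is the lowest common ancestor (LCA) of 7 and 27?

Tree insertion order: [27, 31, 2, 23, 46, 7, 47, 39, 41, 40, 19]
Tree (level-order array): [27, 2, 31, None, 23, None, 46, 7, None, 39, 47, None, 19, None, 41, None, None, None, None, 40]
In a BST, the LCA of p=7, q=27 is the first node v on the
root-to-leaf path with p <= v <= q (go left if both < v, right if both > v).
Walk from root:
  at 27: 7 <= 27 <= 27, this is the LCA
LCA = 27


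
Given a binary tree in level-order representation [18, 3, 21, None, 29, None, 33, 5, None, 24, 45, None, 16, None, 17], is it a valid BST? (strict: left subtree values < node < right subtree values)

Level-order array: [18, 3, 21, None, 29, None, 33, 5, None, 24, 45, None, 16, None, 17]
Validate using subtree bounds (lo, hi): at each node, require lo < value < hi,
then recurse left with hi=value and right with lo=value.
Preorder trace (stopping at first violation):
  at node 18 with bounds (-inf, +inf): OK
  at node 3 with bounds (-inf, 18): OK
  at node 29 with bounds (3, 18): VIOLATION
Node 29 violates its bound: not (3 < 29 < 18).
Result: Not a valid BST


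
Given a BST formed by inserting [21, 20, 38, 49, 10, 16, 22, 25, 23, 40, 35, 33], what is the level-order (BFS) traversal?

Tree insertion order: [21, 20, 38, 49, 10, 16, 22, 25, 23, 40, 35, 33]
Tree (level-order array): [21, 20, 38, 10, None, 22, 49, None, 16, None, 25, 40, None, None, None, 23, 35, None, None, None, None, 33]
BFS from the root, enqueuing left then right child of each popped node:
  queue [21] -> pop 21, enqueue [20, 38], visited so far: [21]
  queue [20, 38] -> pop 20, enqueue [10], visited so far: [21, 20]
  queue [38, 10] -> pop 38, enqueue [22, 49], visited so far: [21, 20, 38]
  queue [10, 22, 49] -> pop 10, enqueue [16], visited so far: [21, 20, 38, 10]
  queue [22, 49, 16] -> pop 22, enqueue [25], visited so far: [21, 20, 38, 10, 22]
  queue [49, 16, 25] -> pop 49, enqueue [40], visited so far: [21, 20, 38, 10, 22, 49]
  queue [16, 25, 40] -> pop 16, enqueue [none], visited so far: [21, 20, 38, 10, 22, 49, 16]
  queue [25, 40] -> pop 25, enqueue [23, 35], visited so far: [21, 20, 38, 10, 22, 49, 16, 25]
  queue [40, 23, 35] -> pop 40, enqueue [none], visited so far: [21, 20, 38, 10, 22, 49, 16, 25, 40]
  queue [23, 35] -> pop 23, enqueue [none], visited so far: [21, 20, 38, 10, 22, 49, 16, 25, 40, 23]
  queue [35] -> pop 35, enqueue [33], visited so far: [21, 20, 38, 10, 22, 49, 16, 25, 40, 23, 35]
  queue [33] -> pop 33, enqueue [none], visited so far: [21, 20, 38, 10, 22, 49, 16, 25, 40, 23, 35, 33]
Result: [21, 20, 38, 10, 22, 49, 16, 25, 40, 23, 35, 33]


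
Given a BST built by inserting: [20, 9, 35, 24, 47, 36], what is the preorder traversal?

Tree insertion order: [20, 9, 35, 24, 47, 36]
Tree (level-order array): [20, 9, 35, None, None, 24, 47, None, None, 36]
Preorder traversal: [20, 9, 35, 24, 47, 36]


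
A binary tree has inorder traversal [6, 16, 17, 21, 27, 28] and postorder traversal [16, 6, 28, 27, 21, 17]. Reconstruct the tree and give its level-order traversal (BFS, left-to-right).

Inorder:   [6, 16, 17, 21, 27, 28]
Postorder: [16, 6, 28, 27, 21, 17]
Algorithm: postorder visits root last, so walk postorder right-to-left;
each value is the root of the current inorder slice — split it at that
value, recurse on the right subtree first, then the left.
Recursive splits:
  root=17; inorder splits into left=[6, 16], right=[21, 27, 28]
  root=21; inorder splits into left=[], right=[27, 28]
  root=27; inorder splits into left=[], right=[28]
  root=28; inorder splits into left=[], right=[]
  root=6; inorder splits into left=[], right=[16]
  root=16; inorder splits into left=[], right=[]
Reconstructed level-order: [17, 6, 21, 16, 27, 28]


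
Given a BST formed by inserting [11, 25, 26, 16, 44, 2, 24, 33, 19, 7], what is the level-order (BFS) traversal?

Tree insertion order: [11, 25, 26, 16, 44, 2, 24, 33, 19, 7]
Tree (level-order array): [11, 2, 25, None, 7, 16, 26, None, None, None, 24, None, 44, 19, None, 33]
BFS from the root, enqueuing left then right child of each popped node:
  queue [11] -> pop 11, enqueue [2, 25], visited so far: [11]
  queue [2, 25] -> pop 2, enqueue [7], visited so far: [11, 2]
  queue [25, 7] -> pop 25, enqueue [16, 26], visited so far: [11, 2, 25]
  queue [7, 16, 26] -> pop 7, enqueue [none], visited so far: [11, 2, 25, 7]
  queue [16, 26] -> pop 16, enqueue [24], visited so far: [11, 2, 25, 7, 16]
  queue [26, 24] -> pop 26, enqueue [44], visited so far: [11, 2, 25, 7, 16, 26]
  queue [24, 44] -> pop 24, enqueue [19], visited so far: [11, 2, 25, 7, 16, 26, 24]
  queue [44, 19] -> pop 44, enqueue [33], visited so far: [11, 2, 25, 7, 16, 26, 24, 44]
  queue [19, 33] -> pop 19, enqueue [none], visited so far: [11, 2, 25, 7, 16, 26, 24, 44, 19]
  queue [33] -> pop 33, enqueue [none], visited so far: [11, 2, 25, 7, 16, 26, 24, 44, 19, 33]
Result: [11, 2, 25, 7, 16, 26, 24, 44, 19, 33]
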